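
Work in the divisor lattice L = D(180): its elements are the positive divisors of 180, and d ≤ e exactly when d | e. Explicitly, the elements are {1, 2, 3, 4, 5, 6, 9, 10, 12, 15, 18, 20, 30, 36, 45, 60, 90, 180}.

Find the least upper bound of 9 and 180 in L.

180

Common upper bounds of {9, 180}: 180.
The least among these is 180.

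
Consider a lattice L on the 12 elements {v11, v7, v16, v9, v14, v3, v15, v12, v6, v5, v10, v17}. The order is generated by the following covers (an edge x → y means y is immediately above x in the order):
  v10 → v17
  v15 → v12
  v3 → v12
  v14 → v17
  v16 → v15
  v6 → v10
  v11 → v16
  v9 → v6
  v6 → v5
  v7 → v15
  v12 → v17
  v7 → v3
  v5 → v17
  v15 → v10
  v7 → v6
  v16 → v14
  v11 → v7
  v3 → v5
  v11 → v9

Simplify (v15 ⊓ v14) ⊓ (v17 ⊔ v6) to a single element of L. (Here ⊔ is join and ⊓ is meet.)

v16

v15 ∧ v14 = v16
v17 ∨ v6 = v17
v16 ∧ v17 = v16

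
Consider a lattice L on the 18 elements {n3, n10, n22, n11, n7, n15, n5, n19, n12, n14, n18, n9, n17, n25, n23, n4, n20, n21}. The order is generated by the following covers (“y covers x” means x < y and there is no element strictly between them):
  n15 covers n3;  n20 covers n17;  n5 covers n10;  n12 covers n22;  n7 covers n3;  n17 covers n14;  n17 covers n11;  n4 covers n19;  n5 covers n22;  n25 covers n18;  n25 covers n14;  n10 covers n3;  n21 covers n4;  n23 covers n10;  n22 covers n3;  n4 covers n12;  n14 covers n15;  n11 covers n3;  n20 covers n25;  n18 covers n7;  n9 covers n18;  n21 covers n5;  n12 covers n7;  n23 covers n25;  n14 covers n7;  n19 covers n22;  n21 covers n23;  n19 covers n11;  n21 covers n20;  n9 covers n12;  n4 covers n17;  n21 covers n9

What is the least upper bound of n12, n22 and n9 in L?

Common upper bounds of {n12, n22, n9}: n21, n9.
The least among these is n9.

n9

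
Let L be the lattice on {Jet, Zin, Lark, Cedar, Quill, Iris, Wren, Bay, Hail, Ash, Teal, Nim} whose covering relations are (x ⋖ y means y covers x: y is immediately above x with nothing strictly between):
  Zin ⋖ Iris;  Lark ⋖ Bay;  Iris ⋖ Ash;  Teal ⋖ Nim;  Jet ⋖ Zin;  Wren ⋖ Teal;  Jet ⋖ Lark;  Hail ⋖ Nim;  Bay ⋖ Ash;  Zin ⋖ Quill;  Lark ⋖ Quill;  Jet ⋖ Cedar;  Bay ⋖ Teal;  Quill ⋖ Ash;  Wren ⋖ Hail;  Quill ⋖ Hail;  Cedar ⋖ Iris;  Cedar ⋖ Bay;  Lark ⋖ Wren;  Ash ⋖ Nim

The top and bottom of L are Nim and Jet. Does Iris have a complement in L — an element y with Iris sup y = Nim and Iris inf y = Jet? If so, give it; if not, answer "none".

Need y with Iris ∨ y = Nim and Iris ∧ y = Jet.
Checking each element gives: Wren.

Wren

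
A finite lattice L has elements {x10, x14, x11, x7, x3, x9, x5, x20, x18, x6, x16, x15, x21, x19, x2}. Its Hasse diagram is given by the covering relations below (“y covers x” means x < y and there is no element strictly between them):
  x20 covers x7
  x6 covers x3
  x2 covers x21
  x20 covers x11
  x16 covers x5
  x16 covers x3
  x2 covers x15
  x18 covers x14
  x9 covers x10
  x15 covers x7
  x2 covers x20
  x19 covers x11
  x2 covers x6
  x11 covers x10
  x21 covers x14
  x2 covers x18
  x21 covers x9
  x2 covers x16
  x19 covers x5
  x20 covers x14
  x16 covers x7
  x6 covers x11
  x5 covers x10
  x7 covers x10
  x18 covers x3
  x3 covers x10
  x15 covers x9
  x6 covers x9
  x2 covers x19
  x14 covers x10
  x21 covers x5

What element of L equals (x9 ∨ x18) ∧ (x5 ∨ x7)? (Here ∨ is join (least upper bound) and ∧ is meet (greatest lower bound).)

x16

x9 ∨ x18 = x2
x5 ∨ x7 = x16
x2 ∧ x16 = x16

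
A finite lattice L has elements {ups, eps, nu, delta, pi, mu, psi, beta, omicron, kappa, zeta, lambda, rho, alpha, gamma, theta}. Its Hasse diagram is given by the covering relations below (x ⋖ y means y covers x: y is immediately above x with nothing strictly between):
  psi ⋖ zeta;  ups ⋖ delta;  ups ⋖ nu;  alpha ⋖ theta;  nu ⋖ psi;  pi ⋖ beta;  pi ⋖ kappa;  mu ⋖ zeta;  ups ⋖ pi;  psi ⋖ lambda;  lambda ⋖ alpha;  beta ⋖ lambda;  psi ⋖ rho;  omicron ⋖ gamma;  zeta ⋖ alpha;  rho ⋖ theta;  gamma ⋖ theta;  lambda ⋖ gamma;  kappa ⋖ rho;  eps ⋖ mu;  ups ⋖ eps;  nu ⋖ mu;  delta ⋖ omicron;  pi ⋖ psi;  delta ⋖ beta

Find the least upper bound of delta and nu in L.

Common upper bounds of {delta, nu}: alpha, gamma, lambda, theta.
The least among these is lambda.

lambda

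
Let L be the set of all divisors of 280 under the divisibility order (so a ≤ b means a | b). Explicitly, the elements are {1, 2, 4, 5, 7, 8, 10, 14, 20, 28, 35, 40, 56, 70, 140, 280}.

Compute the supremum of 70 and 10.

In the divisibility order, the join is the least common multiple: lcm(70, 10) = 70.

70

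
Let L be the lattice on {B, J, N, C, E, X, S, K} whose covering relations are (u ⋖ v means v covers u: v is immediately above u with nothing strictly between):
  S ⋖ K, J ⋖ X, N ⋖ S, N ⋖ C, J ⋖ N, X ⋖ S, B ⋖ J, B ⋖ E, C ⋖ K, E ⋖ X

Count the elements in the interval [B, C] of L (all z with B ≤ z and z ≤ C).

4

The interval [B, C] = {B, C, J, N}, which has 4 elements.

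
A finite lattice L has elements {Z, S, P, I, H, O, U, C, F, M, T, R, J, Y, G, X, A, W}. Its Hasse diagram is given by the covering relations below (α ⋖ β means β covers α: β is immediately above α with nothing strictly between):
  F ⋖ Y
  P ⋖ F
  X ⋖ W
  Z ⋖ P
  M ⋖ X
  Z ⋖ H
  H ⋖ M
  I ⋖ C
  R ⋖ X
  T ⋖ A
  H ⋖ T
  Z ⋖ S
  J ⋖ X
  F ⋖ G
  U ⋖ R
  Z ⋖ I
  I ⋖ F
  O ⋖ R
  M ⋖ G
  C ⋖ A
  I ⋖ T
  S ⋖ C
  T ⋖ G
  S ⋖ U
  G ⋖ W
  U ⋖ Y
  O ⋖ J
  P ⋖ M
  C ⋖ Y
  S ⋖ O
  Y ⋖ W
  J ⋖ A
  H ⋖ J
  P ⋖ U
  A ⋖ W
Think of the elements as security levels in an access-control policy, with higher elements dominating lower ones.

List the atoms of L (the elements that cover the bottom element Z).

The atoms are exactly the elements that cover Z: H, I, P, S.

H, I, P, S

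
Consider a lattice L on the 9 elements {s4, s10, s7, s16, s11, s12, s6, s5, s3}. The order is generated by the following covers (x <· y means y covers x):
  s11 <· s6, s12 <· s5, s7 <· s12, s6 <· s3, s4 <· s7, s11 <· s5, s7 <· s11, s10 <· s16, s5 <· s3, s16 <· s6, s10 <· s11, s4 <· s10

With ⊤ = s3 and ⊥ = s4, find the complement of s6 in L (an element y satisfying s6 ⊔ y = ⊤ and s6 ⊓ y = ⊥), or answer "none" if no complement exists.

none

For every candidate y, either s6 ∨ y ≠ s3 or s6 ∧ y ≠ s4; no complement exists.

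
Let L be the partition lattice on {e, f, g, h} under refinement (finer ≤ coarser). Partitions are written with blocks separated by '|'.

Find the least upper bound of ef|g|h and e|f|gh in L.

Common upper bounds of {ef|g|h, e|f|gh}: efgh, ef|gh.
The least among these is ef|gh.

ef|gh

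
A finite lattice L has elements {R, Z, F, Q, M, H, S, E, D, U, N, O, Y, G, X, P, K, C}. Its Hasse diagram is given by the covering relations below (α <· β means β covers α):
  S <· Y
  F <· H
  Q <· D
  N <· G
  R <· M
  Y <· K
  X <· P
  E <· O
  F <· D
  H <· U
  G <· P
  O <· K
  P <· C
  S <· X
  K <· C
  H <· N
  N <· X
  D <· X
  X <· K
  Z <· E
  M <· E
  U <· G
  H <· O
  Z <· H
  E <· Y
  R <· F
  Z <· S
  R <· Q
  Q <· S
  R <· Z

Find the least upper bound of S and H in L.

X

Common upper bounds of {S, H}: C, K, P, X.
The least among these is X.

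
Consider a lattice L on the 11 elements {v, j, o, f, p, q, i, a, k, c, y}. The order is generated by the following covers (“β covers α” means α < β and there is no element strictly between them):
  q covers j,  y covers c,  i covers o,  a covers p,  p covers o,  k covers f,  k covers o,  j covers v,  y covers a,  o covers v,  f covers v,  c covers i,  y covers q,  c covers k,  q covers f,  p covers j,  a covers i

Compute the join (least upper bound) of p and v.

Common upper bounds of {p, v}: a, p, y.
The least among these is p.

p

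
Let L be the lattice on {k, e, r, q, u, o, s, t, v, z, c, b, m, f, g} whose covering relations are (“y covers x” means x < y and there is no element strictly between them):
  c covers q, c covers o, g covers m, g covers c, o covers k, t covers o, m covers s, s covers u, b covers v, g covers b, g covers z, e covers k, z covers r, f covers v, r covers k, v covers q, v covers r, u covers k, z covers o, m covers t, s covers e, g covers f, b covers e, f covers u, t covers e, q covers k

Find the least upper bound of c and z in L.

g

Common upper bounds of {c, z}: g.
The least among these is g.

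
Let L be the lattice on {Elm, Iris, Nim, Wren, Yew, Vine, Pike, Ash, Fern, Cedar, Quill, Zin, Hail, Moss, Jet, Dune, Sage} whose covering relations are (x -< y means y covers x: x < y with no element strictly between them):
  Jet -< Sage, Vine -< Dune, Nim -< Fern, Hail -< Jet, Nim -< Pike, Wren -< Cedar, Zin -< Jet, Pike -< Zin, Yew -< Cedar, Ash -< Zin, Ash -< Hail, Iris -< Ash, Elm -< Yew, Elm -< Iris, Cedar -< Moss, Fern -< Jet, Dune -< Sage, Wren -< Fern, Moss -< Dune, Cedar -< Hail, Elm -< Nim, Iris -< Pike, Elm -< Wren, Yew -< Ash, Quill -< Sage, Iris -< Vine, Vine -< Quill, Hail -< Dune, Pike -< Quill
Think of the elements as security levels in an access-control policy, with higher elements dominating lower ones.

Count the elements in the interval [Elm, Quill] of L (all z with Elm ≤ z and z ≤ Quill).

The interval [Elm, Quill] = {Elm, Iris, Nim, Pike, Quill, Vine}, which has 6 elements.

6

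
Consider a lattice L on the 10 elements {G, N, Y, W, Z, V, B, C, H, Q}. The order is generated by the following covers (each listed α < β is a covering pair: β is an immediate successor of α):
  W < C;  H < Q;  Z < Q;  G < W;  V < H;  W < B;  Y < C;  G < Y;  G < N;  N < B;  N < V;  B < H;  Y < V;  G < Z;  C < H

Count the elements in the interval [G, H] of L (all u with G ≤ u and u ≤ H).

8

The interval [G, H] = {B, C, G, H, N, V, W, Y}, which has 8 elements.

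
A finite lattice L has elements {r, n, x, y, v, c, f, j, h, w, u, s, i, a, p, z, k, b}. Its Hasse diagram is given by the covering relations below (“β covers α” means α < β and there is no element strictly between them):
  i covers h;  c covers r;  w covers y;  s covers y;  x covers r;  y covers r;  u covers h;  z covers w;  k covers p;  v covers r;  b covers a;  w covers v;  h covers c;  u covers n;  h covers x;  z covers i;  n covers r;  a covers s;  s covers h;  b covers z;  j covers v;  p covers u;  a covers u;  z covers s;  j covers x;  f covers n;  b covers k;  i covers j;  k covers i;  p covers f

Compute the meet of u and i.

Common lower bounds of {u, i}: c, h, r, x.
The greatest among these is h.

h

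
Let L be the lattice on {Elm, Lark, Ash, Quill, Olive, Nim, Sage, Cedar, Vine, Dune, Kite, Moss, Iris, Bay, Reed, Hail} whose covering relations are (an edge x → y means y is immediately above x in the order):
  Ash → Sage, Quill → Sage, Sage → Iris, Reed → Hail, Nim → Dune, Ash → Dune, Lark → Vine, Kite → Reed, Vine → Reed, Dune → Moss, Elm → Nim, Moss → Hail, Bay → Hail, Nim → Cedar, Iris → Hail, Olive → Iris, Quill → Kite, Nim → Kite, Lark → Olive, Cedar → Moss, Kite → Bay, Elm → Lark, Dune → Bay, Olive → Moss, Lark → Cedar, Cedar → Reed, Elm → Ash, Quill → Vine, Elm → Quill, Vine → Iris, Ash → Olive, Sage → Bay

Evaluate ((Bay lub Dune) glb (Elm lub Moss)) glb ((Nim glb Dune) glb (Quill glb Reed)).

Bay ∨ Dune = Bay
Elm ∨ Moss = Moss
Bay ∧ Moss = Dune
Nim ∧ Dune = Nim
Quill ∧ Reed = Quill
Nim ∧ Quill = Elm
Dune ∧ Elm = Elm

Elm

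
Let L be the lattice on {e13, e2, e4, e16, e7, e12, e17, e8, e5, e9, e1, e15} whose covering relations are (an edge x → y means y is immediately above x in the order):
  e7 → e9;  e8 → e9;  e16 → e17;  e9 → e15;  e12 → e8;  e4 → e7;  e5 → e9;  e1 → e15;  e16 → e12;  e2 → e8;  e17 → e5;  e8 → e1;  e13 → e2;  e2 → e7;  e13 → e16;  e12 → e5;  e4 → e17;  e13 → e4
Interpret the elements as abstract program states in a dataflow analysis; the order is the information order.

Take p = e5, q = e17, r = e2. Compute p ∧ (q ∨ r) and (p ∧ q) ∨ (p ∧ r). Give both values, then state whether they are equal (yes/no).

q ∨ r = e9, so p ∧ (q ∨ r) = e5 ∧ e9 = e5.
p ∧ q = e17 and p ∧ r = e13, so (p ∧ q) ∨ (p ∧ r) = e17 ∨ e13 = e17.
Equal: no.

e5; e17; no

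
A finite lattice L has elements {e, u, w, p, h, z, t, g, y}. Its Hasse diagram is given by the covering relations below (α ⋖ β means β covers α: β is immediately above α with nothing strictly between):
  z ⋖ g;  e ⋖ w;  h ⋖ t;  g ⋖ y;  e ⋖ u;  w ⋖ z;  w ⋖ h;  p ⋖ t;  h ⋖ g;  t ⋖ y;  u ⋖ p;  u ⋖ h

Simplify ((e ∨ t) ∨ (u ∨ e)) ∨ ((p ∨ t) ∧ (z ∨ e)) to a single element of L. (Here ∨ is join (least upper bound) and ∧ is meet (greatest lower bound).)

t

e ∨ t = t
u ∨ e = u
t ∨ u = t
p ∨ t = t
z ∨ e = z
t ∧ z = w
t ∨ w = t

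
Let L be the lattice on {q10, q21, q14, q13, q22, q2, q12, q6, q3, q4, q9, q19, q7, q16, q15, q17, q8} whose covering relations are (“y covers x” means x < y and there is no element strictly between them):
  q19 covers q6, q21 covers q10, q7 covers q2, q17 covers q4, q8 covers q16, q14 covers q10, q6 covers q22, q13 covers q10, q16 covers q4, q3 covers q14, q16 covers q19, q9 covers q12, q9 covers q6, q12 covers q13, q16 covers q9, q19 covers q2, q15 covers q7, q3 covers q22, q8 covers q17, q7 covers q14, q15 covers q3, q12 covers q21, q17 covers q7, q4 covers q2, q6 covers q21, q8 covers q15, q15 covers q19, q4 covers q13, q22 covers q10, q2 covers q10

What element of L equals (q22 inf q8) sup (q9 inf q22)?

q22

q22 ∧ q8 = q22
q9 ∧ q22 = q22
q22 ∨ q22 = q22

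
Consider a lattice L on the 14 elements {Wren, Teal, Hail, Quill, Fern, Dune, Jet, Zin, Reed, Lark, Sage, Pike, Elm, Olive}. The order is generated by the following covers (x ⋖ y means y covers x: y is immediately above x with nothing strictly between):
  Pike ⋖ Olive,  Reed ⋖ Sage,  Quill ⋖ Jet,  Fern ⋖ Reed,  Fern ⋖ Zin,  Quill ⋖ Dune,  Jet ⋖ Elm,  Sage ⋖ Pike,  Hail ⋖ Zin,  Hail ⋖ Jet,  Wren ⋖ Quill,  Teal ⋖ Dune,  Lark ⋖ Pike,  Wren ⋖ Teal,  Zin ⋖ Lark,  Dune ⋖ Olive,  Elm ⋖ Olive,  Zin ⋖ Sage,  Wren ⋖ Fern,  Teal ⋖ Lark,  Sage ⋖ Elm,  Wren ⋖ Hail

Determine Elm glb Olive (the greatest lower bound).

Elm

Common lower bounds of {Elm, Olive}: Elm, Fern, Hail, Jet, Quill, Reed, Sage, Wren, Zin.
The greatest among these is Elm.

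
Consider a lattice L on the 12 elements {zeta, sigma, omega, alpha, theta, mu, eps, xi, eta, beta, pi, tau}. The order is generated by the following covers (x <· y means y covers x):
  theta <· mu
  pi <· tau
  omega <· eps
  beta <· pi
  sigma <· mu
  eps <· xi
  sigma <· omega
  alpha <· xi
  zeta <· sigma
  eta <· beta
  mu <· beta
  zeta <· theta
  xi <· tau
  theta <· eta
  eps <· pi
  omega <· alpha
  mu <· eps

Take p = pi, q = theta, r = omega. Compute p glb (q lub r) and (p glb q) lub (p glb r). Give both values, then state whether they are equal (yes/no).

q lub r = eps, so p glb (q lub r) = pi glb eps = eps.
p glb q = theta and p glb r = omega, so (p glb q) lub (p glb r) = theta lub omega = eps.
Equal: yes.

eps; eps; yes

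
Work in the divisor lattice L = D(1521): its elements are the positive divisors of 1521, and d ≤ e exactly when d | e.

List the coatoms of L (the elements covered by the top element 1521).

117, 507

The coatoms are exactly the elements covered by 1521: 117, 507.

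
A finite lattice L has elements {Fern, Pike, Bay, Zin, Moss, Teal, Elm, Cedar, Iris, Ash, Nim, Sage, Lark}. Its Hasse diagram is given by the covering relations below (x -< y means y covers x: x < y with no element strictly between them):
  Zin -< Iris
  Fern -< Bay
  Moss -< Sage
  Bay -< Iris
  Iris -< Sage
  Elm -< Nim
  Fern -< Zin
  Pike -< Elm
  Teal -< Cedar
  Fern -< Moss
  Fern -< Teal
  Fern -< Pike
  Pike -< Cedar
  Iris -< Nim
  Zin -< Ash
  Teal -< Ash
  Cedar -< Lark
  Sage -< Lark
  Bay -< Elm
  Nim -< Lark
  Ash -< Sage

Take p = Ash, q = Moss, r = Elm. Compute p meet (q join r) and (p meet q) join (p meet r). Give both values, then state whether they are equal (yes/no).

Ash; Fern; no

q join r = Lark, so p meet (q join r) = Ash meet Lark = Ash.
p meet q = Fern and p meet r = Fern, so (p meet q) join (p meet r) = Fern join Fern = Fern.
Equal: no.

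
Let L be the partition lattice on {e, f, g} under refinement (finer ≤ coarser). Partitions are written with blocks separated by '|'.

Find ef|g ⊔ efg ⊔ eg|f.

The join of ef|g, efg, eg|f merges any blocks that overlap across the partitions, giving efg.

efg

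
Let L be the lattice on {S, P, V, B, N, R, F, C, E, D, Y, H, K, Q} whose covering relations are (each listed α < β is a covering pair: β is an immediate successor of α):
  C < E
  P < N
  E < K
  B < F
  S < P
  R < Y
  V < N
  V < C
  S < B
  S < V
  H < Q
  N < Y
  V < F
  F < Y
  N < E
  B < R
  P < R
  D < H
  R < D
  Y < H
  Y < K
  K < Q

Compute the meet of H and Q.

Common lower bounds of {H, Q}: B, D, F, H, N, P, R, S, V, Y.
The greatest among these is H.

H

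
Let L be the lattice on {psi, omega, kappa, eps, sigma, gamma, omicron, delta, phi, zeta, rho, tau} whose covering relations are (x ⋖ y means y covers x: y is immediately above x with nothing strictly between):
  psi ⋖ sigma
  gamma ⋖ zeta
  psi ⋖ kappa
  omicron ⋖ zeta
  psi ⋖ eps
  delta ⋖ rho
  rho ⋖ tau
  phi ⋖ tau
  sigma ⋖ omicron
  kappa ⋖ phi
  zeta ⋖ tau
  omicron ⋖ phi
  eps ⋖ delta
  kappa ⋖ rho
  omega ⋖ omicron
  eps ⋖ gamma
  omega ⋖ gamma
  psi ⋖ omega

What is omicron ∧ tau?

Common lower bounds of {omicron, tau}: omega, omicron, psi, sigma.
The greatest among these is omicron.

omicron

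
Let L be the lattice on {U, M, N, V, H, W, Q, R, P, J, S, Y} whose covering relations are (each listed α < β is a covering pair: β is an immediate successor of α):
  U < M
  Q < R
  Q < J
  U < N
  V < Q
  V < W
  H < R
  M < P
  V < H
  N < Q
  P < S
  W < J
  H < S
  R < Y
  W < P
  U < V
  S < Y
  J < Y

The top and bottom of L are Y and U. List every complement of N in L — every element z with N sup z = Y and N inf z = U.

Need z with N ∨ z = Y and N ∧ z = U.
Checking each element gives: M, P, S.

M, P, S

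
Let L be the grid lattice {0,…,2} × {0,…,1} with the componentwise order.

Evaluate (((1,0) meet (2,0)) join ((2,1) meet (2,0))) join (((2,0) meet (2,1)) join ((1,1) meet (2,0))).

(2,0)

(1,0) ∧ (2,0) = (1,0)
(2,1) ∧ (2,0) = (2,0)
(1,0) ∨ (2,0) = (2,0)
(2,0) ∧ (2,1) = (2,0)
(1,1) ∧ (2,0) = (1,0)
(2,0) ∨ (1,0) = (2,0)
(2,0) ∨ (2,0) = (2,0)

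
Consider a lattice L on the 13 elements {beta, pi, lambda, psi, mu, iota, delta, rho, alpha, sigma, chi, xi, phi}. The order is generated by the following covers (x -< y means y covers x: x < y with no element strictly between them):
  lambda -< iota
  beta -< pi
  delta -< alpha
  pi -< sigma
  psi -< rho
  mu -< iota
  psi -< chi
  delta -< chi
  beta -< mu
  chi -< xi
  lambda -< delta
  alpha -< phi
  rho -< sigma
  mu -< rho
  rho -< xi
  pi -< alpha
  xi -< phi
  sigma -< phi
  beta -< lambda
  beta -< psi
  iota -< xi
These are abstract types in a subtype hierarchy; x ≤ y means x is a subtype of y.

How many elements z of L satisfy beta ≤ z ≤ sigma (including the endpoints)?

The interval [beta, sigma] = {beta, mu, pi, psi, rho, sigma}, which has 6 elements.

6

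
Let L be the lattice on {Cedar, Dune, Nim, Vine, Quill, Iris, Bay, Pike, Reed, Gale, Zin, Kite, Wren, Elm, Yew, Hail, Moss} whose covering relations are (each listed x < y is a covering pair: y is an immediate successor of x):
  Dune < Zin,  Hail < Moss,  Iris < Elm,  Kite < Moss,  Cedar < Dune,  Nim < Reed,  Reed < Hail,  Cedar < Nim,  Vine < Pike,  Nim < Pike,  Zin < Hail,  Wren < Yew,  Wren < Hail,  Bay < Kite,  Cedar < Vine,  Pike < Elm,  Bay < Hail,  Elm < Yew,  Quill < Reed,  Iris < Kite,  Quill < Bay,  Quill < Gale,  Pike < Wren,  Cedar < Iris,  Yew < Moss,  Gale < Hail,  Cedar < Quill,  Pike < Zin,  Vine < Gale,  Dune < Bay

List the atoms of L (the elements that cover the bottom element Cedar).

The atoms are exactly the elements that cover Cedar: Dune, Iris, Nim, Quill, Vine.

Dune, Iris, Nim, Quill, Vine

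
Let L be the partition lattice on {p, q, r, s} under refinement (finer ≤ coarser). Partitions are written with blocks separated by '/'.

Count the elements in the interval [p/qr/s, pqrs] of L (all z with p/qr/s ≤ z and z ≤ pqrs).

The interval [p/qr/s, pqrs] = {p/qr/s, p/qrs, pqr/s, pqrs, ps/qr}, which has 5 elements.

5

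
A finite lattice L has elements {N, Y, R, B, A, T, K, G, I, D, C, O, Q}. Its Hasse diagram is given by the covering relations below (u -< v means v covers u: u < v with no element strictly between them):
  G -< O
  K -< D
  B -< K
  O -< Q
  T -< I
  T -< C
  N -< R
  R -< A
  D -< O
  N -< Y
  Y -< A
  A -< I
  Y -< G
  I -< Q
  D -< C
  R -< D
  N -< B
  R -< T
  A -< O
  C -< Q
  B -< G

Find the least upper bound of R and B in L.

D

Common upper bounds of {R, B}: C, D, O, Q.
The least among these is D.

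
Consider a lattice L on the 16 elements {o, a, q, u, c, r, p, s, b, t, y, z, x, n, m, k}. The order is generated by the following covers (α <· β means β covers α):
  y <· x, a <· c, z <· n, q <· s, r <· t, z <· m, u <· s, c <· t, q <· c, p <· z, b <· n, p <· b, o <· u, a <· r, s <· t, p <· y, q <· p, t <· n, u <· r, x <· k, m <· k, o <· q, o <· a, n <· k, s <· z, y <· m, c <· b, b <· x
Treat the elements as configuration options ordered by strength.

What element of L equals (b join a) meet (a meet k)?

a

b ∨ a = b
a ∧ k = a
b ∧ a = a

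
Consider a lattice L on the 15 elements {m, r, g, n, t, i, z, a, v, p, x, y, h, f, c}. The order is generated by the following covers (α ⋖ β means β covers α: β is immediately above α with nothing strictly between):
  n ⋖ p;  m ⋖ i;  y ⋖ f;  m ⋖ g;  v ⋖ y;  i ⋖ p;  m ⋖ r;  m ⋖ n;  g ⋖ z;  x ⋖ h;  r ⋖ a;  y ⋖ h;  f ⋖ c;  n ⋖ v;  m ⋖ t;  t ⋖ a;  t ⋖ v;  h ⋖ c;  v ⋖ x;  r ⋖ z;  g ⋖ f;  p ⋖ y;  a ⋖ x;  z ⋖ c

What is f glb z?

Common lower bounds of {f, z}: g, m.
The greatest among these is g.

g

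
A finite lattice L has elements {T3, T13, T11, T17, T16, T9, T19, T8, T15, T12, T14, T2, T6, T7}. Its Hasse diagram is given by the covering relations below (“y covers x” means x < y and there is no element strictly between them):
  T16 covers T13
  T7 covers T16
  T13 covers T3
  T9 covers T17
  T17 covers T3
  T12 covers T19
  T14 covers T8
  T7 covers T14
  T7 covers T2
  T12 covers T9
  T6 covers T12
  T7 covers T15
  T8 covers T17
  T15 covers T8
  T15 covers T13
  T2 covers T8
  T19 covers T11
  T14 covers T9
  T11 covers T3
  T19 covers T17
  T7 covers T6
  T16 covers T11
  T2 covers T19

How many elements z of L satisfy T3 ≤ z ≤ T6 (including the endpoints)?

The interval [T3, T6] = {T11, T12, T17, T19, T3, T6, T9}, which has 7 elements.

7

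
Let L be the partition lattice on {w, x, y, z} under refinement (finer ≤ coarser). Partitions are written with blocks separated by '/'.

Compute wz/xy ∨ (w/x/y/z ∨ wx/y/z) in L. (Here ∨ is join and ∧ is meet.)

w/x/y/z ∨ wx/y/z = wx/y/z
wz/xy ∨ wx/y/z = wxyz

wxyz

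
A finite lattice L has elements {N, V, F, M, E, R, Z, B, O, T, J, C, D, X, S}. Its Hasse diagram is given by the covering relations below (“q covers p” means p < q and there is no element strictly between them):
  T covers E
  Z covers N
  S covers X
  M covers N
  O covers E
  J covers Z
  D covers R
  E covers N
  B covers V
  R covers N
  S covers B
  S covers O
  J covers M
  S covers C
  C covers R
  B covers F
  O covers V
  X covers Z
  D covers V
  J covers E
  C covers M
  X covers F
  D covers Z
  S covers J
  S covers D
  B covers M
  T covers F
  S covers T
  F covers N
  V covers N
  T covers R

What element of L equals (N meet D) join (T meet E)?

N ∧ D = N
T ∧ E = E
N ∨ E = E

E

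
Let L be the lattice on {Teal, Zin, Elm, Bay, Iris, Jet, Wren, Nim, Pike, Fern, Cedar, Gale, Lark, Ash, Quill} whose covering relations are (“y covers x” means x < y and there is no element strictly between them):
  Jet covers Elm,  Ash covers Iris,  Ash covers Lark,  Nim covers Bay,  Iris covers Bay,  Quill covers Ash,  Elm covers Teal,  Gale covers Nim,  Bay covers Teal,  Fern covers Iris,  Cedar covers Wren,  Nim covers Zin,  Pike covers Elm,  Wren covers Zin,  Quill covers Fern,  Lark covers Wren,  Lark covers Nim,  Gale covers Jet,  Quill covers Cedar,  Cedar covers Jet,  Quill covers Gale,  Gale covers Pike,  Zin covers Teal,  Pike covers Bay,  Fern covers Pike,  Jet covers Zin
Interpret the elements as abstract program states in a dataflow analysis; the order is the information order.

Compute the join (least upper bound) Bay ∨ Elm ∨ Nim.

Gale

Common upper bounds of {Bay, Elm, Nim}: Gale, Quill.
The least among these is Gale.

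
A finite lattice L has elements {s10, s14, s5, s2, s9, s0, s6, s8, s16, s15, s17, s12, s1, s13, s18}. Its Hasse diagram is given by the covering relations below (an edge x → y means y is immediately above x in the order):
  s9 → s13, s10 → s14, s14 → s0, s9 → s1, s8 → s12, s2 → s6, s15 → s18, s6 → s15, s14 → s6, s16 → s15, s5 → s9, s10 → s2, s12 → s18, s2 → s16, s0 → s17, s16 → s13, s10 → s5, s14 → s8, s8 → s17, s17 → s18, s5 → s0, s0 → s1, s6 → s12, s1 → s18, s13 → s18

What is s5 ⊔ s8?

Common upper bounds of {s5, s8}: s17, s18.
The least among these is s17.

s17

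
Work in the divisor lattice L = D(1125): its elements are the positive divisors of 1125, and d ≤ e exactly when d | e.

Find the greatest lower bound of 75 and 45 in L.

15

In the divisibility order, the meet is the greatest common divisor: gcd(75, 45) = 15.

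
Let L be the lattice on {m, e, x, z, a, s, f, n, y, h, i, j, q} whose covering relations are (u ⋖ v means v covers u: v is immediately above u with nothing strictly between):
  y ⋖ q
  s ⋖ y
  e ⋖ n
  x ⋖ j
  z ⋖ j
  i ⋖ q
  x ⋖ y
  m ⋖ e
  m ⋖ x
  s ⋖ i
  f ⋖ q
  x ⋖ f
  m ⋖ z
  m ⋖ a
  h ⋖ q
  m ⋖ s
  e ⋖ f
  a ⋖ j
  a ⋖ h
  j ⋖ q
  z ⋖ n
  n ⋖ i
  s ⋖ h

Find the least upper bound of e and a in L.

q

Common upper bounds of {e, a}: q.
The least among these is q.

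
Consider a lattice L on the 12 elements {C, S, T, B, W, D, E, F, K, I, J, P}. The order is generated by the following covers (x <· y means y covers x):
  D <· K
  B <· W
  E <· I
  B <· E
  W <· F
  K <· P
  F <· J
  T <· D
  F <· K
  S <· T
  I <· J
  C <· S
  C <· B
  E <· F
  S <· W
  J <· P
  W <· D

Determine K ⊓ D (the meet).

Common lower bounds of {K, D}: B, C, D, S, T, W.
The greatest among these is D.

D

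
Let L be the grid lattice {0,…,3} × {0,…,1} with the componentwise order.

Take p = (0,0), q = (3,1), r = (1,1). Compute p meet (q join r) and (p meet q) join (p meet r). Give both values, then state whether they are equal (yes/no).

(0,0); (0,0); yes

q join r = (3,1), so p meet (q join r) = (0,0) meet (3,1) = (0,0).
p meet q = (0,0) and p meet r = (0,0), so (p meet q) join (p meet r) = (0,0) join (0,0) = (0,0).
Equal: yes.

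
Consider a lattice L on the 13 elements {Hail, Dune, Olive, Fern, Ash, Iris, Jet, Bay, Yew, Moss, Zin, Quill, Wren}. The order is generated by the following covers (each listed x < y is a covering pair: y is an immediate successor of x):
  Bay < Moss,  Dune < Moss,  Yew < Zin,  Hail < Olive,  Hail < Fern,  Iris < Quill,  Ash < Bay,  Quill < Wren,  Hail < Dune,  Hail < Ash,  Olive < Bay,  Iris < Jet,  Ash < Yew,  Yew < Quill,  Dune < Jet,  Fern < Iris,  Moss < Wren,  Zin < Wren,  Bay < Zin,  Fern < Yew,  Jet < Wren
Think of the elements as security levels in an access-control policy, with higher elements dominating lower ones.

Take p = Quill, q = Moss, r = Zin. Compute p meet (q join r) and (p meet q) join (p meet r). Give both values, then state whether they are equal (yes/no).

Quill; Yew; no

q join r = Wren, so p meet (q join r) = Quill meet Wren = Quill.
p meet q = Ash and p meet r = Yew, so (p meet q) join (p meet r) = Ash join Yew = Yew.
Equal: no.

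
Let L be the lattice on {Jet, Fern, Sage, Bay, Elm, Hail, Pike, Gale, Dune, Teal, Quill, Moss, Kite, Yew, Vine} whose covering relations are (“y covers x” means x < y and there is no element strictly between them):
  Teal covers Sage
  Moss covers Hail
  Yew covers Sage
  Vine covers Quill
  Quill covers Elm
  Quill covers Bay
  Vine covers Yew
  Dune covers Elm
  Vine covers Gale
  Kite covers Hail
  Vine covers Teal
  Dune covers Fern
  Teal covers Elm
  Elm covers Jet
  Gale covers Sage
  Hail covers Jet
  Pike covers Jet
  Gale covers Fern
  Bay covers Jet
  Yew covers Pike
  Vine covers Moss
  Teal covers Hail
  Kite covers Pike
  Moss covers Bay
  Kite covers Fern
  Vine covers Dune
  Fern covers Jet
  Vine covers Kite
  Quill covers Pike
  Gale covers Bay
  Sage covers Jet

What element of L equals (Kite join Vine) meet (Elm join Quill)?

Quill

Kite ∨ Vine = Vine
Elm ∨ Quill = Quill
Vine ∧ Quill = Quill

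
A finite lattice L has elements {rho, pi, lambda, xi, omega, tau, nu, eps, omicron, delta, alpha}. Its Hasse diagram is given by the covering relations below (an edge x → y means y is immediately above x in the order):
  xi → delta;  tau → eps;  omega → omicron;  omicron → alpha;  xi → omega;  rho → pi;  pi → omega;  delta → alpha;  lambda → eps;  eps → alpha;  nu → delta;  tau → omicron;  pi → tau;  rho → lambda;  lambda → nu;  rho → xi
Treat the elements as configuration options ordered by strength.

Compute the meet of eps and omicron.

Common lower bounds of {eps, omicron}: pi, rho, tau.
The greatest among these is tau.

tau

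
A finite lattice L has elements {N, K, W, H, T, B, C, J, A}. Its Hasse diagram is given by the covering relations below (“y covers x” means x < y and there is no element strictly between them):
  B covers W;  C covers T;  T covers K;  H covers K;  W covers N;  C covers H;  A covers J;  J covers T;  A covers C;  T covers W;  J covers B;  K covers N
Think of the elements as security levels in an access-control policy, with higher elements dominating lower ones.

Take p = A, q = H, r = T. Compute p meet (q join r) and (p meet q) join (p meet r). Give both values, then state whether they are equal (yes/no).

C; C; yes

q join r = C, so p meet (q join r) = A meet C = C.
p meet q = H and p meet r = T, so (p meet q) join (p meet r) = H join T = C.
Equal: yes.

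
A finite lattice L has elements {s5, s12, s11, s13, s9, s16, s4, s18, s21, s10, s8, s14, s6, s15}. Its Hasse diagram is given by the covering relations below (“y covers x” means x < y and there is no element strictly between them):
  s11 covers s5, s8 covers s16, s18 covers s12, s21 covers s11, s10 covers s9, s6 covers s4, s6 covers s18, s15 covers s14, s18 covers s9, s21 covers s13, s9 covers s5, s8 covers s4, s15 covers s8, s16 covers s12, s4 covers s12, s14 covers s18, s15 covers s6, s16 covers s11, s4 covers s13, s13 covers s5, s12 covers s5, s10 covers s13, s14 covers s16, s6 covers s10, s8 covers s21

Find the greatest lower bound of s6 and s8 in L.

Common lower bounds of {s6, s8}: s12, s13, s4, s5.
The greatest among these is s4.

s4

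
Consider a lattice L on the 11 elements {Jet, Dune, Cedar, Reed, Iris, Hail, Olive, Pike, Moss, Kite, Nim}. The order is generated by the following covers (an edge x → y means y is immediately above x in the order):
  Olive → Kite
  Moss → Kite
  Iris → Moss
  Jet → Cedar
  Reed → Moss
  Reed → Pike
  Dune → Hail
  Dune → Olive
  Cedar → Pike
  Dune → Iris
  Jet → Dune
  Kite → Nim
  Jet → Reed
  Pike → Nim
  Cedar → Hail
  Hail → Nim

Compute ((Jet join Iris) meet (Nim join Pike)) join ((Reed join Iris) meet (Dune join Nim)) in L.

Moss

Jet ∨ Iris = Iris
Nim ∨ Pike = Nim
Iris ∧ Nim = Iris
Reed ∨ Iris = Moss
Dune ∨ Nim = Nim
Moss ∧ Nim = Moss
Iris ∨ Moss = Moss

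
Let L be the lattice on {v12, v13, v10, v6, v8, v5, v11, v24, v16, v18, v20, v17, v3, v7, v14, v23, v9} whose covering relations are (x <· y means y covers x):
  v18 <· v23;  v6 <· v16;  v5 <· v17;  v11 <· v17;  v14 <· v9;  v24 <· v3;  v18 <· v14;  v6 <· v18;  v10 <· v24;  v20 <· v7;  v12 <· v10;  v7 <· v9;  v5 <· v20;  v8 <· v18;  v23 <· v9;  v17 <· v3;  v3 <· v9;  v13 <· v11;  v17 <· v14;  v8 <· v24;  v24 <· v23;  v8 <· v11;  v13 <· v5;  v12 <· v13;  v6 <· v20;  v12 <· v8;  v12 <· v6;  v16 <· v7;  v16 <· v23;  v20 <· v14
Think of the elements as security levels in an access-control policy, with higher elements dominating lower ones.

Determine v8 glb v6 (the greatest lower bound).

Common lower bounds of {v8, v6}: v12.
The greatest among these is v12.

v12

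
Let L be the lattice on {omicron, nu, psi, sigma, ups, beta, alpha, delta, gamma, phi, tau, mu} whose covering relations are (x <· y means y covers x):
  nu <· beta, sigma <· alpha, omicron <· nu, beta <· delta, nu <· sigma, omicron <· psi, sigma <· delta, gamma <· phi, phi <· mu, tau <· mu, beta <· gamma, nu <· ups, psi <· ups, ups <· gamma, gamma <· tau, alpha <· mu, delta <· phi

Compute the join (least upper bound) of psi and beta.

gamma

Common upper bounds of {psi, beta}: gamma, mu, phi, tau.
The least among these is gamma.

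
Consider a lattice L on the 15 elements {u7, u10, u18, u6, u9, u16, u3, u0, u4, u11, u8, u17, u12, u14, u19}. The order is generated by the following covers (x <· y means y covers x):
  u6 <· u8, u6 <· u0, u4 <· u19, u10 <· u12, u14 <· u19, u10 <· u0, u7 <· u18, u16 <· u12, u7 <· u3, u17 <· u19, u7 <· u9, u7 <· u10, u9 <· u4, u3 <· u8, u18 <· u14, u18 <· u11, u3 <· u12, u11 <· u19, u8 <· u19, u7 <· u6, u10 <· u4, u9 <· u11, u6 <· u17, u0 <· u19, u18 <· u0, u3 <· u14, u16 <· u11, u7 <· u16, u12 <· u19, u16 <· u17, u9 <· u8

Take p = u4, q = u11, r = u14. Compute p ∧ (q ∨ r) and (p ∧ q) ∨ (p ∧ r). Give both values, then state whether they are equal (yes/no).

q ∨ r = u19, so p ∧ (q ∨ r) = u4 ∧ u19 = u4.
p ∧ q = u9 and p ∧ r = u7, so (p ∧ q) ∨ (p ∧ r) = u9 ∨ u7 = u9.
Equal: no.

u4; u9; no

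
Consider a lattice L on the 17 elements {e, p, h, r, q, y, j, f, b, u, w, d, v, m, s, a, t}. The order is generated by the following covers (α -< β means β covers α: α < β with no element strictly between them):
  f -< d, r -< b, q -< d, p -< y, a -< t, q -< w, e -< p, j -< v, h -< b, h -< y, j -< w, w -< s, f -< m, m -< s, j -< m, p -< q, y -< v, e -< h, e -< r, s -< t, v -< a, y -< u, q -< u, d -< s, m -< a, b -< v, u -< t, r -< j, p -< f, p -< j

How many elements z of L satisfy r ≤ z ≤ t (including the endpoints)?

The interval [r, t] = {a, b, j, m, r, s, t, v, w}, which has 9 elements.

9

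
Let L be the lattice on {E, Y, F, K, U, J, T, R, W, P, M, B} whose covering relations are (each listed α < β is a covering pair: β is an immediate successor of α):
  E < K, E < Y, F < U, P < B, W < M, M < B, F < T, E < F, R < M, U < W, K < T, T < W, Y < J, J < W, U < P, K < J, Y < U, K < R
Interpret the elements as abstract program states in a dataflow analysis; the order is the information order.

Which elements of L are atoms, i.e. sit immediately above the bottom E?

F, K, Y

The atoms are exactly the elements that cover E: F, K, Y.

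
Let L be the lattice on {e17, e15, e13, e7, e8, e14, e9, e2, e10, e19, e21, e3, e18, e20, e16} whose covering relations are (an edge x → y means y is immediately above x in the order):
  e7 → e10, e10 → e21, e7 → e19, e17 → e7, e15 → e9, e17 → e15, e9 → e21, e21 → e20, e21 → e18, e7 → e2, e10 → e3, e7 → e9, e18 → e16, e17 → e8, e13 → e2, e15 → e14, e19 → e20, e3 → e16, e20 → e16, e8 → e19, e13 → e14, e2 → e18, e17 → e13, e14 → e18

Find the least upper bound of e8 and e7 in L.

e19

Common upper bounds of {e8, e7}: e16, e19, e20.
The least among these is e19.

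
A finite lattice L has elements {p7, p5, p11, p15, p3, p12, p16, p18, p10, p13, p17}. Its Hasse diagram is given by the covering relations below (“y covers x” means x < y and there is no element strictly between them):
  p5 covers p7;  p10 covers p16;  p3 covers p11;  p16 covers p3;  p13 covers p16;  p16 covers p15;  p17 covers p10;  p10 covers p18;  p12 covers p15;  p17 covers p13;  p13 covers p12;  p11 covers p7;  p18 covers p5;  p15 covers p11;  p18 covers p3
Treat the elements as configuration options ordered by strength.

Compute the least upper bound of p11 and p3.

p3

Common upper bounds of {p11, p3}: p10, p13, p16, p17, p18, p3.
The least among these is p3.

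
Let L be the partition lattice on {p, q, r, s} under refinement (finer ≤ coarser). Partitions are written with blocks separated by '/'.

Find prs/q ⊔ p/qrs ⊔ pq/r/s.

pqrs

Common upper bounds of {prs/q, p/qrs, pq/r/s}: pqrs.
The least among these is pqrs.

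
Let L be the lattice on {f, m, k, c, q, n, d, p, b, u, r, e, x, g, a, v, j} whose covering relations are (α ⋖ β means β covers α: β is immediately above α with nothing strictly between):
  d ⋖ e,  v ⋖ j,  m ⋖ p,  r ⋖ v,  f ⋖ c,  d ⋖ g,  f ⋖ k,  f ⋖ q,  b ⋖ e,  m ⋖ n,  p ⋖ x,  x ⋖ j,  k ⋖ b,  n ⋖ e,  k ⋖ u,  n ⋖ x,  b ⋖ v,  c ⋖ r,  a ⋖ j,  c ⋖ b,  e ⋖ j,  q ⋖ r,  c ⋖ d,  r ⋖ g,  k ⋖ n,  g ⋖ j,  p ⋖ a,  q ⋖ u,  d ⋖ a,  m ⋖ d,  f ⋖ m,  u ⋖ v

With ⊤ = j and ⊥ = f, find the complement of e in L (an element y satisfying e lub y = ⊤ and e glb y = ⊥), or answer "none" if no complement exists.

Need y with e ∨ y = j and e ∧ y = f.
Checking each element gives: q.

q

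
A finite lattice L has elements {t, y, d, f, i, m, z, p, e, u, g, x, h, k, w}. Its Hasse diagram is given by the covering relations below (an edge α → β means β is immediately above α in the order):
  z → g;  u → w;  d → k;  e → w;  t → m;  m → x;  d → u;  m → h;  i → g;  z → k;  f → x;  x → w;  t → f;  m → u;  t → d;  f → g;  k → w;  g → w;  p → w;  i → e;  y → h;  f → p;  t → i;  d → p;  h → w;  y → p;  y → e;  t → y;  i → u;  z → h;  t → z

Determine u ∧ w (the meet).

Common lower bounds of {u, w}: d, i, m, t, u.
The greatest among these is u.

u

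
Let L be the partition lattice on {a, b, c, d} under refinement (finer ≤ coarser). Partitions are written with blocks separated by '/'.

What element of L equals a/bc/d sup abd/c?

abcd

a/bc/d ∨ abd/c = abcd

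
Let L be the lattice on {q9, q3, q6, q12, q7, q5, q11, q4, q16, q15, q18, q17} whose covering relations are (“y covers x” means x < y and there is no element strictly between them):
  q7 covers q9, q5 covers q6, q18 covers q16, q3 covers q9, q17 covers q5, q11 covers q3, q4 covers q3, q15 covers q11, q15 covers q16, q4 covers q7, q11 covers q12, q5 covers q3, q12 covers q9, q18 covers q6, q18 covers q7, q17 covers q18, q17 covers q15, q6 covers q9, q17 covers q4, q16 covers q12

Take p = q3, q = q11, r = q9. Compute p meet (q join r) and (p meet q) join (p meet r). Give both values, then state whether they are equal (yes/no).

q3; q3; yes

q join r = q11, so p meet (q join r) = q3 meet q11 = q3.
p meet q = q3 and p meet r = q9, so (p meet q) join (p meet r) = q3 join q9 = q3.
Equal: yes.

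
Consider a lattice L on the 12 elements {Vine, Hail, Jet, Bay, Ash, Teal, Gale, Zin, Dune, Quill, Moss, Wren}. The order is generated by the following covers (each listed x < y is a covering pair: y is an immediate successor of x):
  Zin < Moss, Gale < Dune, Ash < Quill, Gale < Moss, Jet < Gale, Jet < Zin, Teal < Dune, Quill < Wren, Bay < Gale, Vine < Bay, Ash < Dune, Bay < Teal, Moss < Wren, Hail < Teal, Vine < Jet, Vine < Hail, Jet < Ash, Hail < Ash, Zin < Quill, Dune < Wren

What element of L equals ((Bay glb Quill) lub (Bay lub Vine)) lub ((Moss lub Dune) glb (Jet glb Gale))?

Gale

Bay ∧ Quill = Vine
Bay ∨ Vine = Bay
Vine ∨ Bay = Bay
Moss ∨ Dune = Wren
Jet ∧ Gale = Jet
Wren ∧ Jet = Jet
Bay ∨ Jet = Gale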